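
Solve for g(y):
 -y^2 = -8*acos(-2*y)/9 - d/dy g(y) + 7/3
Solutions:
 g(y) = C1 + y^3/3 - 8*y*acos(-2*y)/9 + 7*y/3 - 4*sqrt(1 - 4*y^2)/9


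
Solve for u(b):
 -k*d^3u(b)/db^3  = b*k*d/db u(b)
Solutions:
 u(b) = C1 + Integral(C2*airyai(-b) + C3*airybi(-b), b)


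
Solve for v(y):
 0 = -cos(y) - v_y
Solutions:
 v(y) = C1 - sin(y)


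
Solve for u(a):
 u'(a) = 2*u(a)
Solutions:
 u(a) = C1*exp(2*a)


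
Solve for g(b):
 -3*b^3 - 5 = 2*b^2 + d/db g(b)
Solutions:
 g(b) = C1 - 3*b^4/4 - 2*b^3/3 - 5*b


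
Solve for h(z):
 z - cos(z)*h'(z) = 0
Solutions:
 h(z) = C1 + Integral(z/cos(z), z)


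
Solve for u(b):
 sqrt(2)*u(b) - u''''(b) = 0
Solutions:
 u(b) = C1*exp(-2^(1/8)*b) + C2*exp(2^(1/8)*b) + C3*sin(2^(1/8)*b) + C4*cos(2^(1/8)*b)


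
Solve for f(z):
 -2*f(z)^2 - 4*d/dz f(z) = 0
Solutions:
 f(z) = 2/(C1 + z)


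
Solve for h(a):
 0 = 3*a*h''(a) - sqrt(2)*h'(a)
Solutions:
 h(a) = C1 + C2*a^(sqrt(2)/3 + 1)


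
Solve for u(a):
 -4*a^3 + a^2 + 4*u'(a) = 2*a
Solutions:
 u(a) = C1 + a^4/4 - a^3/12 + a^2/4


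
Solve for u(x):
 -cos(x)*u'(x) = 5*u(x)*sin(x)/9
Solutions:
 u(x) = C1*cos(x)^(5/9)


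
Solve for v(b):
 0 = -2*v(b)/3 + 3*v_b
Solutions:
 v(b) = C1*exp(2*b/9)


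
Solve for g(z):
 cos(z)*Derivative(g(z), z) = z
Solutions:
 g(z) = C1 + Integral(z/cos(z), z)


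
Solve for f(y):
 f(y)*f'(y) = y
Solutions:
 f(y) = -sqrt(C1 + y^2)
 f(y) = sqrt(C1 + y^2)


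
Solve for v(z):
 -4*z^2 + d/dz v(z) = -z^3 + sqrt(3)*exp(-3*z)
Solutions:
 v(z) = C1 - z^4/4 + 4*z^3/3 - sqrt(3)*exp(-3*z)/3


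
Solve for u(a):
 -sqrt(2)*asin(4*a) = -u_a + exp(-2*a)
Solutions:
 u(a) = C1 + sqrt(2)*a*asin(4*a) + sqrt(2)*sqrt(1 - 16*a^2)/4 - exp(-2*a)/2


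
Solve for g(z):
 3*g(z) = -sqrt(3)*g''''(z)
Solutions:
 g(z) = (C1*sin(sqrt(2)*3^(1/8)*z/2) + C2*cos(sqrt(2)*3^(1/8)*z/2))*exp(-sqrt(2)*3^(1/8)*z/2) + (C3*sin(sqrt(2)*3^(1/8)*z/2) + C4*cos(sqrt(2)*3^(1/8)*z/2))*exp(sqrt(2)*3^(1/8)*z/2)


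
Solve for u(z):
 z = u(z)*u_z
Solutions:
 u(z) = -sqrt(C1 + z^2)
 u(z) = sqrt(C1 + z^2)


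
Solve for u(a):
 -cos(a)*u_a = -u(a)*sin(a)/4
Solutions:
 u(a) = C1/cos(a)^(1/4)


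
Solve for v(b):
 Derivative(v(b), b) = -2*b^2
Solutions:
 v(b) = C1 - 2*b^3/3


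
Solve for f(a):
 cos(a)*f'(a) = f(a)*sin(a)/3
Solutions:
 f(a) = C1/cos(a)^(1/3)


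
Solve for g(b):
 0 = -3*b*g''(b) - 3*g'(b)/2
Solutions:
 g(b) = C1 + C2*sqrt(b)


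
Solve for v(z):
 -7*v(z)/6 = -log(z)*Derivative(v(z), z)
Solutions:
 v(z) = C1*exp(7*li(z)/6)


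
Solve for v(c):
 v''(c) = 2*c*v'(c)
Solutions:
 v(c) = C1 + C2*erfi(c)


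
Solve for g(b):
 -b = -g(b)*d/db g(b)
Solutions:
 g(b) = -sqrt(C1 + b^2)
 g(b) = sqrt(C1 + b^2)


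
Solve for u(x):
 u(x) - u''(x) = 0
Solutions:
 u(x) = C1*exp(-x) + C2*exp(x)


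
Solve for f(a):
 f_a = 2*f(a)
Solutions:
 f(a) = C1*exp(2*a)


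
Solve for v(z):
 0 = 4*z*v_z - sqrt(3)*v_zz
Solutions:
 v(z) = C1 + C2*erfi(sqrt(2)*3^(3/4)*z/3)


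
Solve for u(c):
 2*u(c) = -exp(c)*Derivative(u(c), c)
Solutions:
 u(c) = C1*exp(2*exp(-c))


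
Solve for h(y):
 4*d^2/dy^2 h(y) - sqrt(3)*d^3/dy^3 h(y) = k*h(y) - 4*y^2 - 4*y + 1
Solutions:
 h(y) = C1*exp(y*(2^(2/3)*sqrt(3)*(81*k + sqrt((81*k - 128)^2 - 16384) - 128)^(1/3) - 3*2^(2/3)*I*(81*k + sqrt((81*k - 128)^2 - 16384) - 128)^(1/3) + 16*sqrt(3) - 384*2^(1/3)/((-sqrt(3) + 3*I)*(81*k + sqrt((81*k - 128)^2 - 16384) - 128)^(1/3)))/36) + C2*exp(y*(2^(2/3)*sqrt(3)*(81*k + sqrt((81*k - 128)^2 - 16384) - 128)^(1/3) + 3*2^(2/3)*I*(81*k + sqrt((81*k - 128)^2 - 16384) - 128)^(1/3) + 16*sqrt(3) + 384*2^(1/3)/((sqrt(3) + 3*I)*(81*k + sqrt((81*k - 128)^2 - 16384) - 128)^(1/3)))/36) + C3*exp(sqrt(3)*y*(-2^(2/3)*(81*k + sqrt((81*k - 128)^2 - 16384) - 128)^(1/3) + 8 - 32*2^(1/3)/(81*k + sqrt((81*k - 128)^2 - 16384) - 128)^(1/3))/18) + 4*y^2/k + 4*y/k - 1/k + 32/k^2


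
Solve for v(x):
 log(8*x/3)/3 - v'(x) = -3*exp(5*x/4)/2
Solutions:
 v(x) = C1 + x*log(x)/3 + x*(-log(3)/3 - 1/3 + log(2)) + 6*exp(5*x/4)/5


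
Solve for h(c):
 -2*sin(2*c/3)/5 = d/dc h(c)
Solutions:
 h(c) = C1 + 3*cos(2*c/3)/5


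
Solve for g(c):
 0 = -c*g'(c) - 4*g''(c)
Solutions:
 g(c) = C1 + C2*erf(sqrt(2)*c/4)


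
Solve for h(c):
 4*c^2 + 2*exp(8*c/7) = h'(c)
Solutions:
 h(c) = C1 + 4*c^3/3 + 7*exp(8*c/7)/4


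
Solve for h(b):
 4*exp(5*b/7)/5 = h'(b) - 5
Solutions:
 h(b) = C1 + 5*b + 28*exp(5*b/7)/25


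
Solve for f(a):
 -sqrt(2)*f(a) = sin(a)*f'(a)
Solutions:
 f(a) = C1*(cos(a) + 1)^(sqrt(2)/2)/(cos(a) - 1)^(sqrt(2)/2)


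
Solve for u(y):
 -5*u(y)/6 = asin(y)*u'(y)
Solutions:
 u(y) = C1*exp(-5*Integral(1/asin(y), y)/6)


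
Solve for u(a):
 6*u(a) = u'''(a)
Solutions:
 u(a) = C3*exp(6^(1/3)*a) + (C1*sin(2^(1/3)*3^(5/6)*a/2) + C2*cos(2^(1/3)*3^(5/6)*a/2))*exp(-6^(1/3)*a/2)


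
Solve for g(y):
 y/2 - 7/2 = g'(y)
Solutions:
 g(y) = C1 + y^2/4 - 7*y/2


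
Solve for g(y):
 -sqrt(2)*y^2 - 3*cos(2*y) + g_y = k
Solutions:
 g(y) = C1 + k*y + sqrt(2)*y^3/3 + 3*sin(2*y)/2


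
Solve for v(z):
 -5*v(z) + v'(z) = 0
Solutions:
 v(z) = C1*exp(5*z)


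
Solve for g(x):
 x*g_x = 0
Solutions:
 g(x) = C1


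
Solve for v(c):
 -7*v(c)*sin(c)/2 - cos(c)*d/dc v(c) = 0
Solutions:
 v(c) = C1*cos(c)^(7/2)


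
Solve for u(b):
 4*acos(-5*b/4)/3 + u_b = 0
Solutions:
 u(b) = C1 - 4*b*acos(-5*b/4)/3 - 4*sqrt(16 - 25*b^2)/15


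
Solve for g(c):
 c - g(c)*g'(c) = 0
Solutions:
 g(c) = -sqrt(C1 + c^2)
 g(c) = sqrt(C1 + c^2)


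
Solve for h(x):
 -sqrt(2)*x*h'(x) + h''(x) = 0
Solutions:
 h(x) = C1 + C2*erfi(2^(3/4)*x/2)


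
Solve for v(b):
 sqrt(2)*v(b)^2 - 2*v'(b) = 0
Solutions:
 v(b) = -2/(C1 + sqrt(2)*b)


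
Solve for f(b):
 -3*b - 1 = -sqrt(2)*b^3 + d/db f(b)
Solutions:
 f(b) = C1 + sqrt(2)*b^4/4 - 3*b^2/2 - b


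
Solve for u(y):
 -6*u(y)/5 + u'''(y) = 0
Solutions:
 u(y) = C3*exp(5^(2/3)*6^(1/3)*y/5) + (C1*sin(2^(1/3)*3^(5/6)*5^(2/3)*y/10) + C2*cos(2^(1/3)*3^(5/6)*5^(2/3)*y/10))*exp(-5^(2/3)*6^(1/3)*y/10)


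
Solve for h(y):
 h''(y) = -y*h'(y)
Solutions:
 h(y) = C1 + C2*erf(sqrt(2)*y/2)


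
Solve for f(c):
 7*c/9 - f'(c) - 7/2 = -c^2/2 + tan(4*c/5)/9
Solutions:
 f(c) = C1 + c^3/6 + 7*c^2/18 - 7*c/2 + 5*log(cos(4*c/5))/36


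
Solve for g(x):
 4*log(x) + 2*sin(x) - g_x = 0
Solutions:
 g(x) = C1 + 4*x*log(x) - 4*x - 2*cos(x)


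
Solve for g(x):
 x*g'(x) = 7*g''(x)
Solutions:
 g(x) = C1 + C2*erfi(sqrt(14)*x/14)


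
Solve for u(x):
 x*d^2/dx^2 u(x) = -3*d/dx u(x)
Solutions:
 u(x) = C1 + C2/x^2


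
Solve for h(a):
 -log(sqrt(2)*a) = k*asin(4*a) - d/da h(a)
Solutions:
 h(a) = C1 + a*log(a) - a + a*log(2)/2 + k*(a*asin(4*a) + sqrt(1 - 16*a^2)/4)


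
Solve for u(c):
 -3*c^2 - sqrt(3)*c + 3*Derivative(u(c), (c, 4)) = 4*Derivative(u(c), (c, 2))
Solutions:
 u(c) = C1 + C2*c + C3*exp(-2*sqrt(3)*c/3) + C4*exp(2*sqrt(3)*c/3) - c^4/16 - sqrt(3)*c^3/24 - 9*c^2/16


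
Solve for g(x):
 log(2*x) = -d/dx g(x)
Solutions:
 g(x) = C1 - x*log(x) - x*log(2) + x


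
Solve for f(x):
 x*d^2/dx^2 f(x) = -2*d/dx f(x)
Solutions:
 f(x) = C1 + C2/x


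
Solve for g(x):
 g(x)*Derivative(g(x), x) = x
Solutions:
 g(x) = -sqrt(C1 + x^2)
 g(x) = sqrt(C1 + x^2)


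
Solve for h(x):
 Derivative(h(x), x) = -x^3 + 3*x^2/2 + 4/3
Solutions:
 h(x) = C1 - x^4/4 + x^3/2 + 4*x/3


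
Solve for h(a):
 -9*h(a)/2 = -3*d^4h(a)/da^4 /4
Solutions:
 h(a) = C1*exp(-6^(1/4)*a) + C2*exp(6^(1/4)*a) + C3*sin(6^(1/4)*a) + C4*cos(6^(1/4)*a)


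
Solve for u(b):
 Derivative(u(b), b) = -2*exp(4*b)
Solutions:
 u(b) = C1 - exp(4*b)/2


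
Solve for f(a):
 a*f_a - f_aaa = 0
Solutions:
 f(a) = C1 + Integral(C2*airyai(a) + C3*airybi(a), a)


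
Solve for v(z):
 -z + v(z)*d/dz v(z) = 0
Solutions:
 v(z) = -sqrt(C1 + z^2)
 v(z) = sqrt(C1 + z^2)


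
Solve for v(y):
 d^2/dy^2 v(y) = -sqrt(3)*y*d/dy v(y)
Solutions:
 v(y) = C1 + C2*erf(sqrt(2)*3^(1/4)*y/2)


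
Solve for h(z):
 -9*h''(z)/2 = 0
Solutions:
 h(z) = C1 + C2*z


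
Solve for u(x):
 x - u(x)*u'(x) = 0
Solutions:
 u(x) = -sqrt(C1 + x^2)
 u(x) = sqrt(C1 + x^2)


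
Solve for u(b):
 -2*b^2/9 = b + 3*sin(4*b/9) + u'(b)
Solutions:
 u(b) = C1 - 2*b^3/27 - b^2/2 + 27*cos(4*b/9)/4


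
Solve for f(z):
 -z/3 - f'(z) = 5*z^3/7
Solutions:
 f(z) = C1 - 5*z^4/28 - z^2/6


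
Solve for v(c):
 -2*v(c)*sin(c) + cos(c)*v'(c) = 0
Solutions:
 v(c) = C1/cos(c)^2


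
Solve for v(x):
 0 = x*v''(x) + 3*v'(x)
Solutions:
 v(x) = C1 + C2/x^2


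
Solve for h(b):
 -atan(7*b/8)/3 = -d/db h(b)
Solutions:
 h(b) = C1 + b*atan(7*b/8)/3 - 4*log(49*b^2 + 64)/21


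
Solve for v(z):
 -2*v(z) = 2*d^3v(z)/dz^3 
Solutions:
 v(z) = C3*exp(-z) + (C1*sin(sqrt(3)*z/2) + C2*cos(sqrt(3)*z/2))*exp(z/2)


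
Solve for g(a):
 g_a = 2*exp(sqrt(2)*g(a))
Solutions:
 g(a) = sqrt(2)*(2*log(-1/(C1 + 2*a)) - log(2))/4


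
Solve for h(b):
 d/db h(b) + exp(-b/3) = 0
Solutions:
 h(b) = C1 + 3*exp(-b/3)


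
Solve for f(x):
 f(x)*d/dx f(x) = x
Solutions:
 f(x) = -sqrt(C1 + x^2)
 f(x) = sqrt(C1 + x^2)


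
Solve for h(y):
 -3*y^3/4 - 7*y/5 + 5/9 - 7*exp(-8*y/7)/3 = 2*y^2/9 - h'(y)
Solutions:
 h(y) = C1 + 3*y^4/16 + 2*y^3/27 + 7*y^2/10 - 5*y/9 - 49*exp(-8*y/7)/24


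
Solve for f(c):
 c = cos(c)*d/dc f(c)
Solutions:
 f(c) = C1 + Integral(c/cos(c), c)


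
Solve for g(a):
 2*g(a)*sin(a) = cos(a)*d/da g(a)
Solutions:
 g(a) = C1/cos(a)^2


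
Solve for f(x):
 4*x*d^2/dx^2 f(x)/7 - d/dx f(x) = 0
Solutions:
 f(x) = C1 + C2*x^(11/4)


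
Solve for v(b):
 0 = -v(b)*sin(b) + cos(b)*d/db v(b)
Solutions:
 v(b) = C1/cos(b)


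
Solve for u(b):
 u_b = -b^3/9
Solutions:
 u(b) = C1 - b^4/36


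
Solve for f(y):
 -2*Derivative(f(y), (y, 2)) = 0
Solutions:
 f(y) = C1 + C2*y


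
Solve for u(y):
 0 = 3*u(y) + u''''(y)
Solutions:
 u(y) = (C1*sin(sqrt(2)*3^(1/4)*y/2) + C2*cos(sqrt(2)*3^(1/4)*y/2))*exp(-sqrt(2)*3^(1/4)*y/2) + (C3*sin(sqrt(2)*3^(1/4)*y/2) + C4*cos(sqrt(2)*3^(1/4)*y/2))*exp(sqrt(2)*3^(1/4)*y/2)


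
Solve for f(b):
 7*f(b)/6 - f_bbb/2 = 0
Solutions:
 f(b) = C3*exp(3^(2/3)*7^(1/3)*b/3) + (C1*sin(3^(1/6)*7^(1/3)*b/2) + C2*cos(3^(1/6)*7^(1/3)*b/2))*exp(-3^(2/3)*7^(1/3)*b/6)


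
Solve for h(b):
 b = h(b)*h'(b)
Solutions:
 h(b) = -sqrt(C1 + b^2)
 h(b) = sqrt(C1 + b^2)


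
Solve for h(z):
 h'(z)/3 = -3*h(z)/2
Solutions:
 h(z) = C1*exp(-9*z/2)


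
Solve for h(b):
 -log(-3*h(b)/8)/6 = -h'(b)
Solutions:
 -6*Integral(1/(log(-_y) - 3*log(2) + log(3)), (_y, h(b))) = C1 - b


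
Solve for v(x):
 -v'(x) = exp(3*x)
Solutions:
 v(x) = C1 - exp(3*x)/3


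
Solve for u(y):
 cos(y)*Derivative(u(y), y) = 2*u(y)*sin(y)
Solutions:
 u(y) = C1/cos(y)^2


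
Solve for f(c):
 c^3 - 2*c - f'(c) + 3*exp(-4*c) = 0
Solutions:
 f(c) = C1 + c^4/4 - c^2 - 3*exp(-4*c)/4


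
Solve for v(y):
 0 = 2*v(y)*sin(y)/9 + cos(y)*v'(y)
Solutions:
 v(y) = C1*cos(y)^(2/9)


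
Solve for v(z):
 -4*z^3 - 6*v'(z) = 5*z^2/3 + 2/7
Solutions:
 v(z) = C1 - z^4/6 - 5*z^3/54 - z/21


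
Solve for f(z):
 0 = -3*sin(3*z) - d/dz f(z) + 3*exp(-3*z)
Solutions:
 f(z) = C1 + cos(3*z) - exp(-3*z)


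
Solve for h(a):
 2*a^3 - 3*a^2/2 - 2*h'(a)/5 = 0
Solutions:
 h(a) = C1 + 5*a^4/4 - 5*a^3/4


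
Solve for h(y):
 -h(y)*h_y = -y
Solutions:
 h(y) = -sqrt(C1 + y^2)
 h(y) = sqrt(C1 + y^2)


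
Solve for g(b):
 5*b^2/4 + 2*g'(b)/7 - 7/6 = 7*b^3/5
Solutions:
 g(b) = C1 + 49*b^4/40 - 35*b^3/24 + 49*b/12


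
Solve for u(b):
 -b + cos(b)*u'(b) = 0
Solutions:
 u(b) = C1 + Integral(b/cos(b), b)


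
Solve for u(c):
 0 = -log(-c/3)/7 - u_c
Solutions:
 u(c) = C1 - c*log(-c)/7 + c*(1 + log(3))/7


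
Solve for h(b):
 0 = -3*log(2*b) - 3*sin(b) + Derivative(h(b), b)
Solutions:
 h(b) = C1 + 3*b*log(b) - 3*b + 3*b*log(2) - 3*cos(b)


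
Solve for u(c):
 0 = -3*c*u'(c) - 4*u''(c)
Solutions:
 u(c) = C1 + C2*erf(sqrt(6)*c/4)


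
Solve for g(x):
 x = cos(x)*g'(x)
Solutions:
 g(x) = C1 + Integral(x/cos(x), x)


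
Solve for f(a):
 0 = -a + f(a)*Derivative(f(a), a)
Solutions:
 f(a) = -sqrt(C1 + a^2)
 f(a) = sqrt(C1 + a^2)


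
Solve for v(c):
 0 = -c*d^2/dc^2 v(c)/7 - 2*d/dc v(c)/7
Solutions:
 v(c) = C1 + C2/c


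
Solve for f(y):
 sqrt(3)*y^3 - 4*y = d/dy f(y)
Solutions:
 f(y) = C1 + sqrt(3)*y^4/4 - 2*y^2


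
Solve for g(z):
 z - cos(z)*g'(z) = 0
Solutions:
 g(z) = C1 + Integral(z/cos(z), z)


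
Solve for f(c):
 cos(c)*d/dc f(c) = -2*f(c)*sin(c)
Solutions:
 f(c) = C1*cos(c)^2


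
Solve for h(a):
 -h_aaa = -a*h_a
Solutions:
 h(a) = C1 + Integral(C2*airyai(a) + C3*airybi(a), a)


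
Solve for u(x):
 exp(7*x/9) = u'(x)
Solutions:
 u(x) = C1 + 9*exp(7*x/9)/7


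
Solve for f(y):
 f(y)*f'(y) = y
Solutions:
 f(y) = -sqrt(C1 + y^2)
 f(y) = sqrt(C1 + y^2)


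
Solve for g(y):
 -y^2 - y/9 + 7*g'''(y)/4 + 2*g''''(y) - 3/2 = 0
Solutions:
 g(y) = C1 + C2*y + C3*y^2 + C4*exp(-7*y/8) + y^5/105 - 137*y^4/2646 + 3515*y^3/9261


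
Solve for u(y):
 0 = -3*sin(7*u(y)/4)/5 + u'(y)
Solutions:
 -3*y/5 + 2*log(cos(7*u(y)/4) - 1)/7 - 2*log(cos(7*u(y)/4) + 1)/7 = C1


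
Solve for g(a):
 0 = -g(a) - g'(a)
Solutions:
 g(a) = C1*exp(-a)


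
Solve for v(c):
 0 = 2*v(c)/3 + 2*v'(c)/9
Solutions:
 v(c) = C1*exp(-3*c)


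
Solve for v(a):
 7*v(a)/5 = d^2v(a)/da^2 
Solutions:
 v(a) = C1*exp(-sqrt(35)*a/5) + C2*exp(sqrt(35)*a/5)


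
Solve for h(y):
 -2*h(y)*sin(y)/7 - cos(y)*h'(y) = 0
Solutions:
 h(y) = C1*cos(y)^(2/7)


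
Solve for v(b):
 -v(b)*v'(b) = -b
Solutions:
 v(b) = -sqrt(C1 + b^2)
 v(b) = sqrt(C1 + b^2)


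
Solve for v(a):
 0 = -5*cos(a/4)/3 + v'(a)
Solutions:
 v(a) = C1 + 20*sin(a/4)/3


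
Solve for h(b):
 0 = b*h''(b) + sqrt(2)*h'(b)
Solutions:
 h(b) = C1 + C2*b^(1 - sqrt(2))


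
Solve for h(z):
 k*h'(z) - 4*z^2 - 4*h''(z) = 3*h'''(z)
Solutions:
 h(z) = C1 + C2*exp(z*(sqrt(3*k + 4) - 2)/3) + C3*exp(-z*(sqrt(3*k + 4) + 2)/3) + 4*z^3/(3*k) + 16*z^2/k^2 + 24*z/k^2 + 128*z/k^3


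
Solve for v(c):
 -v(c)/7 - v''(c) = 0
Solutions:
 v(c) = C1*sin(sqrt(7)*c/7) + C2*cos(sqrt(7)*c/7)


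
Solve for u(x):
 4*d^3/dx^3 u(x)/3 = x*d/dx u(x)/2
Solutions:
 u(x) = C1 + Integral(C2*airyai(3^(1/3)*x/2) + C3*airybi(3^(1/3)*x/2), x)


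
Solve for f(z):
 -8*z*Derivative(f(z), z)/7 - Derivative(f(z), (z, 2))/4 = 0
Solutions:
 f(z) = C1 + C2*erf(4*sqrt(7)*z/7)


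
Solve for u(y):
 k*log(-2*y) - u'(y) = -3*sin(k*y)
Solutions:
 u(y) = C1 + k*y*(log(-y) - 1) + k*y*log(2) + 3*Piecewise((-cos(k*y)/k, Ne(k, 0)), (0, True))


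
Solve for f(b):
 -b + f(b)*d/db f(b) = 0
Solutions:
 f(b) = -sqrt(C1 + b^2)
 f(b) = sqrt(C1 + b^2)


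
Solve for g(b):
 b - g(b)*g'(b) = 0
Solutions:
 g(b) = -sqrt(C1 + b^2)
 g(b) = sqrt(C1 + b^2)


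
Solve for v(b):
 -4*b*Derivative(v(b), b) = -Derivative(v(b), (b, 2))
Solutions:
 v(b) = C1 + C2*erfi(sqrt(2)*b)


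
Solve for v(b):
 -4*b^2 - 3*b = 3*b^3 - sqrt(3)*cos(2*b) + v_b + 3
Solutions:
 v(b) = C1 - 3*b^4/4 - 4*b^3/3 - 3*b^2/2 - 3*b + sqrt(3)*sin(2*b)/2


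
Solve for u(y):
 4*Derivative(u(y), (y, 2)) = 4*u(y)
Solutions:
 u(y) = C1*exp(-y) + C2*exp(y)


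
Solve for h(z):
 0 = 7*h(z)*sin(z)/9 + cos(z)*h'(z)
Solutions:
 h(z) = C1*cos(z)^(7/9)


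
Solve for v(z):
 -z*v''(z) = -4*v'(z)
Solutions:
 v(z) = C1 + C2*z^5


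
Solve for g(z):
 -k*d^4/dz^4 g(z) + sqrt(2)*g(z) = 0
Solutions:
 g(z) = C1*exp(-2^(1/8)*z*(1/k)^(1/4)) + C2*exp(2^(1/8)*z*(1/k)^(1/4)) + C3*exp(-2^(1/8)*I*z*(1/k)^(1/4)) + C4*exp(2^(1/8)*I*z*(1/k)^(1/4))


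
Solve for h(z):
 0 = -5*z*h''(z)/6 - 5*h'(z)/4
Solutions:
 h(z) = C1 + C2/sqrt(z)


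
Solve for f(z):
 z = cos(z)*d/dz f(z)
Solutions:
 f(z) = C1 + Integral(z/cos(z), z)


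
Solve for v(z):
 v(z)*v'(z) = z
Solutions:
 v(z) = -sqrt(C1 + z^2)
 v(z) = sqrt(C1 + z^2)


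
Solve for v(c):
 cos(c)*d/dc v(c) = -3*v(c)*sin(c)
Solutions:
 v(c) = C1*cos(c)^3


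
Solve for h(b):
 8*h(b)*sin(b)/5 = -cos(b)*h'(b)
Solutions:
 h(b) = C1*cos(b)^(8/5)


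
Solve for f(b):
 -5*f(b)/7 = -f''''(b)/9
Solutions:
 f(b) = C1*exp(-sqrt(3)*5^(1/4)*7^(3/4)*b/7) + C2*exp(sqrt(3)*5^(1/4)*7^(3/4)*b/7) + C3*sin(sqrt(3)*5^(1/4)*7^(3/4)*b/7) + C4*cos(sqrt(3)*5^(1/4)*7^(3/4)*b/7)


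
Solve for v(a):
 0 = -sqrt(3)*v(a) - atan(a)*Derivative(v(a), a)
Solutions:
 v(a) = C1*exp(-sqrt(3)*Integral(1/atan(a), a))


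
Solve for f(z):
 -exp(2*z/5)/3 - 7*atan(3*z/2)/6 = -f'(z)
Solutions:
 f(z) = C1 + 7*z*atan(3*z/2)/6 + 5*exp(2*z/5)/6 - 7*log(9*z^2 + 4)/18


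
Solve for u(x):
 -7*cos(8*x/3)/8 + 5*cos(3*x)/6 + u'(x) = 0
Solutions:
 u(x) = C1 + 21*sin(8*x/3)/64 - 5*sin(3*x)/18


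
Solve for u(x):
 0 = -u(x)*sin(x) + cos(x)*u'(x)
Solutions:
 u(x) = C1/cos(x)


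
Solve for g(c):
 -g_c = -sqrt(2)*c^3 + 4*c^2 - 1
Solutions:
 g(c) = C1 + sqrt(2)*c^4/4 - 4*c^3/3 + c


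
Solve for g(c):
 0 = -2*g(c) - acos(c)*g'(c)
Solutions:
 g(c) = C1*exp(-2*Integral(1/acos(c), c))


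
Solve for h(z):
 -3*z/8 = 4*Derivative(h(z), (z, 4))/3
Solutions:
 h(z) = C1 + C2*z + C3*z^2 + C4*z^3 - 3*z^5/1280


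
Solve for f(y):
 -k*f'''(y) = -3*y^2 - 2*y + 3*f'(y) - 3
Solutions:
 f(y) = C1 + C2*exp(-sqrt(3)*y*sqrt(-1/k)) + C3*exp(sqrt(3)*y*sqrt(-1/k)) - 2*k*y/3 + y^3/3 + y^2/3 + y


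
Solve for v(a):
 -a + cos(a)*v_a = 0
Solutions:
 v(a) = C1 + Integral(a/cos(a), a)


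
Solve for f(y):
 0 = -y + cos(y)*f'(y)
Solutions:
 f(y) = C1 + Integral(y/cos(y), y)


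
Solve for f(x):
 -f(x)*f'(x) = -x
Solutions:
 f(x) = -sqrt(C1 + x^2)
 f(x) = sqrt(C1 + x^2)


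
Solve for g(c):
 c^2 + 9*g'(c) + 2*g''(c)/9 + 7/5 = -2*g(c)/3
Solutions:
 g(c) = C1*exp(c*(-81 + sqrt(6513))/4) + C2*exp(-c*(sqrt(6513) + 81)/4) - 3*c^2/2 + 81*c/2 - 10957/20


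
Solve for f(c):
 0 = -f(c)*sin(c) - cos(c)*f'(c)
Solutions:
 f(c) = C1*cos(c)


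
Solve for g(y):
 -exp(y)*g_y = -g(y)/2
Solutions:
 g(y) = C1*exp(-exp(-y)/2)


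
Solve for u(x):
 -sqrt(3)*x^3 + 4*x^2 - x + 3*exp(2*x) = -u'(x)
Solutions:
 u(x) = C1 + sqrt(3)*x^4/4 - 4*x^3/3 + x^2/2 - 3*exp(2*x)/2


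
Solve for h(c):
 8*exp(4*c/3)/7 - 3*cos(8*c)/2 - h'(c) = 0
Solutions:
 h(c) = C1 + 6*exp(4*c/3)/7 - 3*sin(8*c)/16


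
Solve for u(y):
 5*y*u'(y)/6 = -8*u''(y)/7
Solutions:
 u(y) = C1 + C2*erf(sqrt(210)*y/24)


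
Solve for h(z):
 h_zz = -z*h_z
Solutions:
 h(z) = C1 + C2*erf(sqrt(2)*z/2)


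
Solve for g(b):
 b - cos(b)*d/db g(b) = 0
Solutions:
 g(b) = C1 + Integral(b/cos(b), b)


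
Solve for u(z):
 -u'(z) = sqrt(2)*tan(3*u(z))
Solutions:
 u(z) = -asin(C1*exp(-3*sqrt(2)*z))/3 + pi/3
 u(z) = asin(C1*exp(-3*sqrt(2)*z))/3


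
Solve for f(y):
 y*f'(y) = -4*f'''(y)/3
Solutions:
 f(y) = C1 + Integral(C2*airyai(-6^(1/3)*y/2) + C3*airybi(-6^(1/3)*y/2), y)


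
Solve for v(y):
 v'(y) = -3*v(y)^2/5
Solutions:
 v(y) = 5/(C1 + 3*y)


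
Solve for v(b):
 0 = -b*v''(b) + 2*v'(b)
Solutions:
 v(b) = C1 + C2*b^3


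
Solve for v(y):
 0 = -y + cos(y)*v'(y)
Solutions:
 v(y) = C1 + Integral(y/cos(y), y)


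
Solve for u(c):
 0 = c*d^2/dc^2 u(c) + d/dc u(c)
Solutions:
 u(c) = C1 + C2*log(c)


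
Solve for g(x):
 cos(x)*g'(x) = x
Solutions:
 g(x) = C1 + Integral(x/cos(x), x)


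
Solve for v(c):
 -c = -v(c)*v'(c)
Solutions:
 v(c) = -sqrt(C1 + c^2)
 v(c) = sqrt(C1 + c^2)


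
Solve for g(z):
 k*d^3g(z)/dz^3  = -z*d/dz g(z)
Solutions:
 g(z) = C1 + Integral(C2*airyai(z*(-1/k)^(1/3)) + C3*airybi(z*(-1/k)^(1/3)), z)


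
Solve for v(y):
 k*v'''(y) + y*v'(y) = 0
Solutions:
 v(y) = C1 + Integral(C2*airyai(y*(-1/k)^(1/3)) + C3*airybi(y*(-1/k)^(1/3)), y)


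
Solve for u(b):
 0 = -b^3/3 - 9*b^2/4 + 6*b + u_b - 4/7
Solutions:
 u(b) = C1 + b^4/12 + 3*b^3/4 - 3*b^2 + 4*b/7


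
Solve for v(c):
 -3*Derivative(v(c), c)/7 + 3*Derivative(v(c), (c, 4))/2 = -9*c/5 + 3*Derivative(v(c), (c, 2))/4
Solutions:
 v(c) = C1 + C2*exp(-c*(7*252^(1/3)/(sqrt(1002) + 36)^(1/3) + 294^(1/3)*(sqrt(1002) + 36)^(1/3))/84)*sin(3^(1/6)*c*(-3^(2/3)*98^(1/3)*(sqrt(1002) + 36)^(1/3) + 21*28^(1/3)/(sqrt(1002) + 36)^(1/3))/84) + C3*exp(-c*(7*252^(1/3)/(sqrt(1002) + 36)^(1/3) + 294^(1/3)*(sqrt(1002) + 36)^(1/3))/84)*cos(3^(1/6)*c*(-3^(2/3)*98^(1/3)*(sqrt(1002) + 36)^(1/3) + 21*28^(1/3)/(sqrt(1002) + 36)^(1/3))/84) + C4*exp(c*(7*252^(1/3)/(sqrt(1002) + 36)^(1/3) + 294^(1/3)*(sqrt(1002) + 36)^(1/3))/42) + 21*c^2/10 - 147*c/20


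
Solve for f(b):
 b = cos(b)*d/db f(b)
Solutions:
 f(b) = C1 + Integral(b/cos(b), b)


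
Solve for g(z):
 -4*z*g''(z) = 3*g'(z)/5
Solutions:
 g(z) = C1 + C2*z^(17/20)


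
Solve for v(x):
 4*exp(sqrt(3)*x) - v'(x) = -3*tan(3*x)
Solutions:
 v(x) = C1 + 4*sqrt(3)*exp(sqrt(3)*x)/3 - log(cos(3*x))


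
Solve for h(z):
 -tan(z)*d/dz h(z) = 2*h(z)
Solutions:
 h(z) = C1/sin(z)^2


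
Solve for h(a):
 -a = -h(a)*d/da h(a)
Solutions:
 h(a) = -sqrt(C1 + a^2)
 h(a) = sqrt(C1 + a^2)


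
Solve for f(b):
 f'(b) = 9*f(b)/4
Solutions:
 f(b) = C1*exp(9*b/4)


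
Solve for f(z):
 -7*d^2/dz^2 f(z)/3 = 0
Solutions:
 f(z) = C1 + C2*z


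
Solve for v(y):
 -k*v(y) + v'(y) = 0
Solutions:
 v(y) = C1*exp(k*y)


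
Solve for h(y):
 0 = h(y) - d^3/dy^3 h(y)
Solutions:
 h(y) = C3*exp(y) + (C1*sin(sqrt(3)*y/2) + C2*cos(sqrt(3)*y/2))*exp(-y/2)


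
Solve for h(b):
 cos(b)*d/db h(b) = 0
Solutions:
 h(b) = C1


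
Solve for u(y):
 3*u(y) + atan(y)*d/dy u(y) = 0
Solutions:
 u(y) = C1*exp(-3*Integral(1/atan(y), y))


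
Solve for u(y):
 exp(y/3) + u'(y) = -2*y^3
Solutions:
 u(y) = C1 - y^4/2 - 3*exp(y/3)


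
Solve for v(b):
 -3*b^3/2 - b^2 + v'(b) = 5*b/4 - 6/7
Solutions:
 v(b) = C1 + 3*b^4/8 + b^3/3 + 5*b^2/8 - 6*b/7


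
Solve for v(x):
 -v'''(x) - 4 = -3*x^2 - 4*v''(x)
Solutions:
 v(x) = C1 + C2*x + C3*exp(4*x) - x^4/16 - x^3/16 + 29*x^2/64


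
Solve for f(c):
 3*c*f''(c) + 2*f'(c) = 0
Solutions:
 f(c) = C1 + C2*c^(1/3)


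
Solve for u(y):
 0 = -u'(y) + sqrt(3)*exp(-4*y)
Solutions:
 u(y) = C1 - sqrt(3)*exp(-4*y)/4


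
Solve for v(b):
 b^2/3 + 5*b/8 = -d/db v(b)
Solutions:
 v(b) = C1 - b^3/9 - 5*b^2/16


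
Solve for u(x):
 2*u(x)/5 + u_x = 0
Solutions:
 u(x) = C1*exp(-2*x/5)


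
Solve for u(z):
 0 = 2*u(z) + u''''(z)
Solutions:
 u(z) = (C1*sin(2^(3/4)*z/2) + C2*cos(2^(3/4)*z/2))*exp(-2^(3/4)*z/2) + (C3*sin(2^(3/4)*z/2) + C4*cos(2^(3/4)*z/2))*exp(2^(3/4)*z/2)


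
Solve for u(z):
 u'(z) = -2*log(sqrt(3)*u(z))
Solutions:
 Integral(1/(2*log(_y) + log(3)), (_y, u(z))) = C1 - z


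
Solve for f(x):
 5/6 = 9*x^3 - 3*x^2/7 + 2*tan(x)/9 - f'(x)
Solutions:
 f(x) = C1 + 9*x^4/4 - x^3/7 - 5*x/6 - 2*log(cos(x))/9


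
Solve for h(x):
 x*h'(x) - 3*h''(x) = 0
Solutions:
 h(x) = C1 + C2*erfi(sqrt(6)*x/6)


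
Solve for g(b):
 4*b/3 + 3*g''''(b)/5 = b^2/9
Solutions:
 g(b) = C1 + C2*b + C3*b^2 + C4*b^3 + b^6/1944 - b^5/54


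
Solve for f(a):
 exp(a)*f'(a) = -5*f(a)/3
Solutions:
 f(a) = C1*exp(5*exp(-a)/3)


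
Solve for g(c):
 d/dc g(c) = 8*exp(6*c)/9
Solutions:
 g(c) = C1 + 4*exp(6*c)/27


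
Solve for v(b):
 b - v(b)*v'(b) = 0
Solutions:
 v(b) = -sqrt(C1 + b^2)
 v(b) = sqrt(C1 + b^2)


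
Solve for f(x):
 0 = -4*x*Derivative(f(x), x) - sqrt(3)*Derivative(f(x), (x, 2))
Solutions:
 f(x) = C1 + C2*erf(sqrt(2)*3^(3/4)*x/3)


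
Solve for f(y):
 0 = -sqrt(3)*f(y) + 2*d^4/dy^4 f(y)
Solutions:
 f(y) = C1*exp(-2^(3/4)*3^(1/8)*y/2) + C2*exp(2^(3/4)*3^(1/8)*y/2) + C3*sin(2^(3/4)*3^(1/8)*y/2) + C4*cos(2^(3/4)*3^(1/8)*y/2)


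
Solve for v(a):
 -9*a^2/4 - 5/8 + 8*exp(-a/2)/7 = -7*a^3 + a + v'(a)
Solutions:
 v(a) = C1 + 7*a^4/4 - 3*a^3/4 - a^2/2 - 5*a/8 - 16*exp(-a/2)/7


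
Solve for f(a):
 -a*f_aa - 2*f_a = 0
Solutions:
 f(a) = C1 + C2/a


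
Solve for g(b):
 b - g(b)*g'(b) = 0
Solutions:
 g(b) = -sqrt(C1 + b^2)
 g(b) = sqrt(C1 + b^2)


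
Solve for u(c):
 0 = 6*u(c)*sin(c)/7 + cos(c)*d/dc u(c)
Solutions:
 u(c) = C1*cos(c)^(6/7)


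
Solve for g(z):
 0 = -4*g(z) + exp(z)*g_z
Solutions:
 g(z) = C1*exp(-4*exp(-z))


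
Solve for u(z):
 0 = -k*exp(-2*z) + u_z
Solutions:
 u(z) = C1 - k*exp(-2*z)/2


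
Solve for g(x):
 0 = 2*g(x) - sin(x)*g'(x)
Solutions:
 g(x) = C1*(cos(x) - 1)/(cos(x) + 1)


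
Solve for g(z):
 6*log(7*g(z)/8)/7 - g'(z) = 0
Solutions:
 7*Integral(1/(-log(_y) - log(7) + 3*log(2)), (_y, g(z)))/6 = C1 - z


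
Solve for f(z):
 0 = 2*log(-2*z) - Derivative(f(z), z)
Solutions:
 f(z) = C1 + 2*z*log(-z) + 2*z*(-1 + log(2))


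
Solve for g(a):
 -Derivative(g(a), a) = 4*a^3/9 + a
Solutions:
 g(a) = C1 - a^4/9 - a^2/2


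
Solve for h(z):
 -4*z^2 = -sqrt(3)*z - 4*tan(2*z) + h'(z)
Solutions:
 h(z) = C1 - 4*z^3/3 + sqrt(3)*z^2/2 - 2*log(cos(2*z))


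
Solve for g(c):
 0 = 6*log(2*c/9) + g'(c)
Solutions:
 g(c) = C1 - 6*c*log(c) + 6*c + c*log(531441/64)


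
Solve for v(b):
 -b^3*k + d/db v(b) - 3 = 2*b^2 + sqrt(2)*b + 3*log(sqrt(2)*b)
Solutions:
 v(b) = C1 + b^4*k/4 + 2*b^3/3 + sqrt(2)*b^2/2 + 3*b*log(b) + 3*b*log(2)/2


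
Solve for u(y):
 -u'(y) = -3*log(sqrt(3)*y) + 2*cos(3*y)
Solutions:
 u(y) = C1 + 3*y*log(y) - 3*y + 3*y*log(3)/2 - 2*sin(3*y)/3


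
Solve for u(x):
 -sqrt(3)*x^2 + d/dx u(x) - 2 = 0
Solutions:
 u(x) = C1 + sqrt(3)*x^3/3 + 2*x


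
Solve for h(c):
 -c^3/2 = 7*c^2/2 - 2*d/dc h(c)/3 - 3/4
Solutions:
 h(c) = C1 + 3*c^4/16 + 7*c^3/4 - 9*c/8


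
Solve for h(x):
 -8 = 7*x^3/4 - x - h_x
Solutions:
 h(x) = C1 + 7*x^4/16 - x^2/2 + 8*x


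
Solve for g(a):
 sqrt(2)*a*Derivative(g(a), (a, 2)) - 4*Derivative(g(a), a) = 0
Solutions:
 g(a) = C1 + C2*a^(1 + 2*sqrt(2))


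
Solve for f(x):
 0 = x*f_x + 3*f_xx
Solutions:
 f(x) = C1 + C2*erf(sqrt(6)*x/6)


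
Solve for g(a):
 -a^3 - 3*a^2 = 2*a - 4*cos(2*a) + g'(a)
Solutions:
 g(a) = C1 - a^4/4 - a^3 - a^2 + 2*sin(2*a)


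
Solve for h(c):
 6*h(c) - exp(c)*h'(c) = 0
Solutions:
 h(c) = C1*exp(-6*exp(-c))


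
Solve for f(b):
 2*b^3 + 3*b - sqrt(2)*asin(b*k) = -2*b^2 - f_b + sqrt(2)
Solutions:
 f(b) = C1 - b^4/2 - 2*b^3/3 - 3*b^2/2 + sqrt(2)*b + sqrt(2)*Piecewise((b*asin(b*k) + sqrt(-b^2*k^2 + 1)/k, Ne(k, 0)), (0, True))


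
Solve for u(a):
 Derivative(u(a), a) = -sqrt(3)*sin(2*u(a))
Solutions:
 u(a) = pi - acos((-C1 - exp(4*sqrt(3)*a))/(C1 - exp(4*sqrt(3)*a)))/2
 u(a) = acos((-C1 - exp(4*sqrt(3)*a))/(C1 - exp(4*sqrt(3)*a)))/2


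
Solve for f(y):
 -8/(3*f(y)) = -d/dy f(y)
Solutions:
 f(y) = -sqrt(C1 + 48*y)/3
 f(y) = sqrt(C1 + 48*y)/3


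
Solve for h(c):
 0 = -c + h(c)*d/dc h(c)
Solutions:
 h(c) = -sqrt(C1 + c^2)
 h(c) = sqrt(C1 + c^2)


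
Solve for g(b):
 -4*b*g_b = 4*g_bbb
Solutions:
 g(b) = C1 + Integral(C2*airyai(-b) + C3*airybi(-b), b)


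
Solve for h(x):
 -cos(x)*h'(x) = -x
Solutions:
 h(x) = C1 + Integral(x/cos(x), x)


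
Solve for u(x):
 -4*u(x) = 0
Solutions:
 u(x) = 0


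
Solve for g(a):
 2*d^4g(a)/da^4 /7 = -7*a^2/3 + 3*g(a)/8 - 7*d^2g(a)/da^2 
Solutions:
 g(a) = C1*exp(-a*sqrt(-49 + sqrt(2422))/2) + C2*exp(a*sqrt(-49 + sqrt(2422))/2) + C3*sin(a*sqrt(49 + sqrt(2422))/2) + C4*cos(a*sqrt(49 + sqrt(2422))/2) + 56*a^2/9 + 6272/27


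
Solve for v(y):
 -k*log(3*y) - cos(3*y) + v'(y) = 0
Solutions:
 v(y) = C1 + k*y*(log(y) - 1) + k*y*log(3) + sin(3*y)/3


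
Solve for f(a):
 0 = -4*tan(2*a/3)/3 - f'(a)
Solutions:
 f(a) = C1 + 2*log(cos(2*a/3))


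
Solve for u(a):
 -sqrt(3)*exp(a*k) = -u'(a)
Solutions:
 u(a) = C1 + sqrt(3)*exp(a*k)/k


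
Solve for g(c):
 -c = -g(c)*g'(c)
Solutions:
 g(c) = -sqrt(C1 + c^2)
 g(c) = sqrt(C1 + c^2)


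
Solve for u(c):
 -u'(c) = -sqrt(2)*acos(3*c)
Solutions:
 u(c) = C1 + sqrt(2)*(c*acos(3*c) - sqrt(1 - 9*c^2)/3)


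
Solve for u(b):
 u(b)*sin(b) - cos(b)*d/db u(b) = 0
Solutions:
 u(b) = C1/cos(b)


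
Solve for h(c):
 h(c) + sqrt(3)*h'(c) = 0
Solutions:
 h(c) = C1*exp(-sqrt(3)*c/3)


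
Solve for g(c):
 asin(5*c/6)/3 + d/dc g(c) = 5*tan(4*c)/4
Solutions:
 g(c) = C1 - c*asin(5*c/6)/3 - sqrt(36 - 25*c^2)/15 - 5*log(cos(4*c))/16


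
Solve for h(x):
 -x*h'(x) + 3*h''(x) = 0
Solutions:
 h(x) = C1 + C2*erfi(sqrt(6)*x/6)


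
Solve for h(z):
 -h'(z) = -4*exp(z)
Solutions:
 h(z) = C1 + 4*exp(z)


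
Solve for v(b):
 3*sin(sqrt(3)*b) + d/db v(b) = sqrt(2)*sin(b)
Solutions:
 v(b) = C1 - sqrt(2)*cos(b) + sqrt(3)*cos(sqrt(3)*b)


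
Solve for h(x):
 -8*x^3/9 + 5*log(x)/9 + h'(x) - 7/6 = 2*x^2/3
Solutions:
 h(x) = C1 + 2*x^4/9 + 2*x^3/9 - 5*x*log(x)/9 + 31*x/18


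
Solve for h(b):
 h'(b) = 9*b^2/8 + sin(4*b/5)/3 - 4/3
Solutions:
 h(b) = C1 + 3*b^3/8 - 4*b/3 - 5*cos(4*b/5)/12


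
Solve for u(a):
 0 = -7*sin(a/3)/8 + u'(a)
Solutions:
 u(a) = C1 - 21*cos(a/3)/8


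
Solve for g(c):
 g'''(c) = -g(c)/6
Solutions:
 g(c) = C3*exp(-6^(2/3)*c/6) + (C1*sin(2^(2/3)*3^(1/6)*c/4) + C2*cos(2^(2/3)*3^(1/6)*c/4))*exp(6^(2/3)*c/12)


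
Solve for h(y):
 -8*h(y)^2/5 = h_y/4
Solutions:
 h(y) = 5/(C1 + 32*y)


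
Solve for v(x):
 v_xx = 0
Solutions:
 v(x) = C1 + C2*x


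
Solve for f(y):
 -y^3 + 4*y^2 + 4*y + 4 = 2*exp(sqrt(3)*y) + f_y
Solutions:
 f(y) = C1 - y^4/4 + 4*y^3/3 + 2*y^2 + 4*y - 2*sqrt(3)*exp(sqrt(3)*y)/3


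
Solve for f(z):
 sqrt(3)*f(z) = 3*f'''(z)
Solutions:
 f(z) = C3*exp(3^(5/6)*z/3) + (C1*sin(3^(1/3)*z/2) + C2*cos(3^(1/3)*z/2))*exp(-3^(5/6)*z/6)


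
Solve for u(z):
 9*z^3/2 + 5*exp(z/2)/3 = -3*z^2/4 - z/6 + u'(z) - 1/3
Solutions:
 u(z) = C1 + 9*z^4/8 + z^3/4 + z^2/12 + z/3 + 10*exp(z/2)/3


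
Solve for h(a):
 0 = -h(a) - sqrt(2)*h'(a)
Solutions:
 h(a) = C1*exp(-sqrt(2)*a/2)


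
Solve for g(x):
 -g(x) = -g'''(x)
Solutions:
 g(x) = C3*exp(x) + (C1*sin(sqrt(3)*x/2) + C2*cos(sqrt(3)*x/2))*exp(-x/2)


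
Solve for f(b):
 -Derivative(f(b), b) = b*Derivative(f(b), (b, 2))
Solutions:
 f(b) = C1 + C2*log(b)


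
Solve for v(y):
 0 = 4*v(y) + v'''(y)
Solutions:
 v(y) = C3*exp(-2^(2/3)*y) + (C1*sin(2^(2/3)*sqrt(3)*y/2) + C2*cos(2^(2/3)*sqrt(3)*y/2))*exp(2^(2/3)*y/2)


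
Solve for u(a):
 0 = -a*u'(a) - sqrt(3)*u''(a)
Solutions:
 u(a) = C1 + C2*erf(sqrt(2)*3^(3/4)*a/6)


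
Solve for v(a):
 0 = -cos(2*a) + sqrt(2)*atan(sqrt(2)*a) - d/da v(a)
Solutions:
 v(a) = C1 + sqrt(2)*(a*atan(sqrt(2)*a) - sqrt(2)*log(2*a^2 + 1)/4) - sin(2*a)/2


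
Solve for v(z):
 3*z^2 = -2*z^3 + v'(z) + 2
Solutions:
 v(z) = C1 + z^4/2 + z^3 - 2*z


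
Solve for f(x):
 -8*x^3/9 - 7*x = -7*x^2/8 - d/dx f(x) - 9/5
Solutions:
 f(x) = C1 + 2*x^4/9 - 7*x^3/24 + 7*x^2/2 - 9*x/5


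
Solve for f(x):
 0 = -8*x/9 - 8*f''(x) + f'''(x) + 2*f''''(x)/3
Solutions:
 f(x) = C1 + C2*x + C3*exp(x*(-3 + sqrt(201))/4) + C4*exp(-x*(3 + sqrt(201))/4) - x^3/54 - x^2/144


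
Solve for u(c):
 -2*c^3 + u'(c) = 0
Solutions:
 u(c) = C1 + c^4/2


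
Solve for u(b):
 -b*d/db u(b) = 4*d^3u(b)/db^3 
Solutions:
 u(b) = C1 + Integral(C2*airyai(-2^(1/3)*b/2) + C3*airybi(-2^(1/3)*b/2), b)


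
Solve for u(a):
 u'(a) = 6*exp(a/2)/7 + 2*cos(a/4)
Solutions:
 u(a) = C1 + 12*exp(a/2)/7 + 8*sin(a/4)


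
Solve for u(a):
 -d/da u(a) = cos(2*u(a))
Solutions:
 u(a) = -asin((C1 + exp(4*a))/(C1 - exp(4*a)))/2 + pi/2
 u(a) = asin((C1 + exp(4*a))/(C1 - exp(4*a)))/2


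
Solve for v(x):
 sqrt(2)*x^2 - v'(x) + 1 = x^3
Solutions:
 v(x) = C1 - x^4/4 + sqrt(2)*x^3/3 + x


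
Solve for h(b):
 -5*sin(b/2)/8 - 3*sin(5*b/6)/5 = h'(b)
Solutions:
 h(b) = C1 + 5*cos(b/2)/4 + 18*cos(5*b/6)/25


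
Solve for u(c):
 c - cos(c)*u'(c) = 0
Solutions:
 u(c) = C1 + Integral(c/cos(c), c)


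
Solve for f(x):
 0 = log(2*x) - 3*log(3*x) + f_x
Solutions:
 f(x) = C1 + 2*x*log(x) - 2*x + x*log(27/2)


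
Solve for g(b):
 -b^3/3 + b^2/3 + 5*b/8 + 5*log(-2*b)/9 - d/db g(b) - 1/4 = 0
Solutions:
 g(b) = C1 - b^4/12 + b^3/9 + 5*b^2/16 + 5*b*log(-b)/9 + b*(-29 + 20*log(2))/36


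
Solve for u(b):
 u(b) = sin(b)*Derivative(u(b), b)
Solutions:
 u(b) = C1*sqrt(cos(b) - 1)/sqrt(cos(b) + 1)


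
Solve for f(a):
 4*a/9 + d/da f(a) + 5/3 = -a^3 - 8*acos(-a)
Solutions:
 f(a) = C1 - a^4/4 - 2*a^2/9 - 8*a*acos(-a) - 5*a/3 - 8*sqrt(1 - a^2)


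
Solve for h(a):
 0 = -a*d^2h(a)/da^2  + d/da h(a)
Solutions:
 h(a) = C1 + C2*a^2


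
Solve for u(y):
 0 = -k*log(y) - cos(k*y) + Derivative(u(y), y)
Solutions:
 u(y) = C1 + k*y*(log(y) - 1) + Piecewise((sin(k*y)/k, Ne(k, 0)), (y, True))


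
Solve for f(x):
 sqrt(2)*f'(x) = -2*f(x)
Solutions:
 f(x) = C1*exp(-sqrt(2)*x)


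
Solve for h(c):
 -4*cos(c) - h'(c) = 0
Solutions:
 h(c) = C1 - 4*sin(c)


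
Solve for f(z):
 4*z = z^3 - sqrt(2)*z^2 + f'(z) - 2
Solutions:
 f(z) = C1 - z^4/4 + sqrt(2)*z^3/3 + 2*z^2 + 2*z


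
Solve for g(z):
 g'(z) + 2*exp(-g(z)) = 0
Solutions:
 g(z) = log(C1 - 2*z)


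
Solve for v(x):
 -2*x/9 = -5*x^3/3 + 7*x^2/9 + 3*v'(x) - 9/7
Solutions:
 v(x) = C1 + 5*x^4/36 - 7*x^3/81 - x^2/27 + 3*x/7


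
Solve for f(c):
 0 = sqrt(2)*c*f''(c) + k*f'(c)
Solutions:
 f(c) = C1 + c^(-sqrt(2)*re(k)/2 + 1)*(C2*sin(sqrt(2)*log(c)*Abs(im(k))/2) + C3*cos(sqrt(2)*log(c)*im(k)/2))


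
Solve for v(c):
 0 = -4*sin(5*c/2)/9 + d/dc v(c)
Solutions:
 v(c) = C1 - 8*cos(5*c/2)/45


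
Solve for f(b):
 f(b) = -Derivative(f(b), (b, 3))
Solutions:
 f(b) = C3*exp(-b) + (C1*sin(sqrt(3)*b/2) + C2*cos(sqrt(3)*b/2))*exp(b/2)


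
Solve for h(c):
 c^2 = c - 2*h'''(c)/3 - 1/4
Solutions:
 h(c) = C1 + C2*c + C3*c^2 - c^5/40 + c^4/16 - c^3/16


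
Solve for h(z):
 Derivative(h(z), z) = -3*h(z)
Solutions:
 h(z) = C1*exp(-3*z)


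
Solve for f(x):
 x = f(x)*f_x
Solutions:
 f(x) = -sqrt(C1 + x^2)
 f(x) = sqrt(C1 + x^2)


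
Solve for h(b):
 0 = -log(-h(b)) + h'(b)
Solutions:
 -li(-h(b)) = C1 + b


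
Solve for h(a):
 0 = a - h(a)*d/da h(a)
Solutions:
 h(a) = -sqrt(C1 + a^2)
 h(a) = sqrt(C1 + a^2)


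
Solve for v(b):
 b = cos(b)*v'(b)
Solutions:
 v(b) = C1 + Integral(b/cos(b), b)


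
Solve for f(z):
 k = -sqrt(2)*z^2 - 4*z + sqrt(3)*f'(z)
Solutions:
 f(z) = C1 + sqrt(3)*k*z/3 + sqrt(6)*z^3/9 + 2*sqrt(3)*z^2/3


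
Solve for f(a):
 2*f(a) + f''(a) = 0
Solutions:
 f(a) = C1*sin(sqrt(2)*a) + C2*cos(sqrt(2)*a)


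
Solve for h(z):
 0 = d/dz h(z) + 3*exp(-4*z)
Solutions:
 h(z) = C1 + 3*exp(-4*z)/4


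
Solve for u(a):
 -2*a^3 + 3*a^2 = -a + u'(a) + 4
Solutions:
 u(a) = C1 - a^4/2 + a^3 + a^2/2 - 4*a


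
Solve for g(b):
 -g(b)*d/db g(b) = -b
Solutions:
 g(b) = -sqrt(C1 + b^2)
 g(b) = sqrt(C1 + b^2)


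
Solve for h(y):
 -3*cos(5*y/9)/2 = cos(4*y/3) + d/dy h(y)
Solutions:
 h(y) = C1 - 27*sin(5*y/9)/10 - 3*sin(4*y/3)/4


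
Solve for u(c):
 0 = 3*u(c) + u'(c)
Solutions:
 u(c) = C1*exp(-3*c)


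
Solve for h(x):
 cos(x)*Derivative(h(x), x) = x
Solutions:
 h(x) = C1 + Integral(x/cos(x), x)


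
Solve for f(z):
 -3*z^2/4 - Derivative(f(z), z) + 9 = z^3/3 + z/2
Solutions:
 f(z) = C1 - z^4/12 - z^3/4 - z^2/4 + 9*z


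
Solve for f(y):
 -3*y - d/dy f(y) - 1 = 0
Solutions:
 f(y) = C1 - 3*y^2/2 - y


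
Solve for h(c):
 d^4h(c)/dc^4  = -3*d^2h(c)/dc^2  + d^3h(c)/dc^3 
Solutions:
 h(c) = C1 + C2*c + (C3*sin(sqrt(11)*c/2) + C4*cos(sqrt(11)*c/2))*exp(c/2)


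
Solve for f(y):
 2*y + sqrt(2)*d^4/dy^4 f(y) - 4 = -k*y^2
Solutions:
 f(y) = C1 + C2*y + C3*y^2 + C4*y^3 - sqrt(2)*k*y^6/720 - sqrt(2)*y^5/120 + sqrt(2)*y^4/12


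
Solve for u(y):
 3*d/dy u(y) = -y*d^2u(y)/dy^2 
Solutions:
 u(y) = C1 + C2/y^2


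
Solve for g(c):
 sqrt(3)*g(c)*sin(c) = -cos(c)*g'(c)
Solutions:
 g(c) = C1*cos(c)^(sqrt(3))


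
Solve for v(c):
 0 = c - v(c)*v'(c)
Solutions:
 v(c) = -sqrt(C1 + c^2)
 v(c) = sqrt(C1 + c^2)


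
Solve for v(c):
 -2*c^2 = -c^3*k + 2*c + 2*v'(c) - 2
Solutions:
 v(c) = C1 + c^4*k/8 - c^3/3 - c^2/2 + c


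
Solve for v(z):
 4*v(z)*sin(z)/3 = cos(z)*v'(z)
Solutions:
 v(z) = C1/cos(z)^(4/3)


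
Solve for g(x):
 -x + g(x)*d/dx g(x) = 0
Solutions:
 g(x) = -sqrt(C1 + x^2)
 g(x) = sqrt(C1 + x^2)


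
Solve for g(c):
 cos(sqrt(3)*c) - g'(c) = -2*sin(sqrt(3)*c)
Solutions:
 g(c) = C1 + sqrt(3)*sin(sqrt(3)*c)/3 - 2*sqrt(3)*cos(sqrt(3)*c)/3


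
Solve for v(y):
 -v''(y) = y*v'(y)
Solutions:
 v(y) = C1 + C2*erf(sqrt(2)*y/2)


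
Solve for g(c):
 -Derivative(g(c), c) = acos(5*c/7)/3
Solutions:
 g(c) = C1 - c*acos(5*c/7)/3 + sqrt(49 - 25*c^2)/15


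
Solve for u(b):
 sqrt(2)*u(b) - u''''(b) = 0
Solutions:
 u(b) = C1*exp(-2^(1/8)*b) + C2*exp(2^(1/8)*b) + C3*sin(2^(1/8)*b) + C4*cos(2^(1/8)*b)


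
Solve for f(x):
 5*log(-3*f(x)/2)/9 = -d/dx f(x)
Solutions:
 9*Integral(1/(log(-_y) - log(2) + log(3)), (_y, f(x)))/5 = C1 - x


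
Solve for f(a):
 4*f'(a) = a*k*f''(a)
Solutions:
 f(a) = C1 + a^(((re(k) + 4)*re(k) + im(k)^2)/(re(k)^2 + im(k)^2))*(C2*sin(4*log(a)*Abs(im(k))/(re(k)^2 + im(k)^2)) + C3*cos(4*log(a)*im(k)/(re(k)^2 + im(k)^2)))


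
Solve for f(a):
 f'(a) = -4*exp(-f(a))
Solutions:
 f(a) = log(C1 - 4*a)


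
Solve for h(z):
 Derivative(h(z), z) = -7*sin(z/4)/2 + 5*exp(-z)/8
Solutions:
 h(z) = C1 + 14*cos(z/4) - 5*exp(-z)/8


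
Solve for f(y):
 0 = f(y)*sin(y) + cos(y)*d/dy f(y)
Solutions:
 f(y) = C1*cos(y)


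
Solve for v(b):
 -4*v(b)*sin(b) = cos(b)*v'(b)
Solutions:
 v(b) = C1*cos(b)^4


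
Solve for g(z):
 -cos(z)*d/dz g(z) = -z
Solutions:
 g(z) = C1 + Integral(z/cos(z), z)


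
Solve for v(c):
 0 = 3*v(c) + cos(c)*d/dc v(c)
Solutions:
 v(c) = C1*(sin(c) - 1)^(3/2)/(sin(c) + 1)^(3/2)


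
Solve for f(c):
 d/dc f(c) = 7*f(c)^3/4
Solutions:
 f(c) = -sqrt(2)*sqrt(-1/(C1 + 7*c))
 f(c) = sqrt(2)*sqrt(-1/(C1 + 7*c))


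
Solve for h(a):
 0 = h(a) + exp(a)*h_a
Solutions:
 h(a) = C1*exp(exp(-a))


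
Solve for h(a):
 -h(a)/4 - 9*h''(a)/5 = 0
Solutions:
 h(a) = C1*sin(sqrt(5)*a/6) + C2*cos(sqrt(5)*a/6)


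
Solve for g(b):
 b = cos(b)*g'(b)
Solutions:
 g(b) = C1 + Integral(b/cos(b), b)


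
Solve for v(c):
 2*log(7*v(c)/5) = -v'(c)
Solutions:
 -Integral(1/(-log(_y) - log(7) + log(5)), (_y, v(c)))/2 = C1 - c


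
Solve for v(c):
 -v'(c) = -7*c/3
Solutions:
 v(c) = C1 + 7*c^2/6


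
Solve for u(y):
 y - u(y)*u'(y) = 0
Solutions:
 u(y) = -sqrt(C1 + y^2)
 u(y) = sqrt(C1 + y^2)


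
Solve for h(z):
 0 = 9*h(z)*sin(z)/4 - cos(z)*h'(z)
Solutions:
 h(z) = C1/cos(z)^(9/4)


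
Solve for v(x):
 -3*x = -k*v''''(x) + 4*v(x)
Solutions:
 v(x) = C1*exp(-sqrt(2)*x*(1/k)^(1/4)) + C2*exp(sqrt(2)*x*(1/k)^(1/4)) + C3*exp(-sqrt(2)*I*x*(1/k)^(1/4)) + C4*exp(sqrt(2)*I*x*(1/k)^(1/4)) - 3*x/4


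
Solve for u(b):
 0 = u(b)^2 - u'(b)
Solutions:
 u(b) = -1/(C1 + b)


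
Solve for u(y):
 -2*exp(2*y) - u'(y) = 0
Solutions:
 u(y) = C1 - exp(2*y)


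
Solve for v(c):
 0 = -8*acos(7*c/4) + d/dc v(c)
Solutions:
 v(c) = C1 + 8*c*acos(7*c/4) - 8*sqrt(16 - 49*c^2)/7
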